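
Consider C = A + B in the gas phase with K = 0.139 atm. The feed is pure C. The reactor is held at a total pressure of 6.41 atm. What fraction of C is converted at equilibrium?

X = 0.146

Take 1 mol C as basis and let X be its fractional conversion, so ξ = X.
Species balance: n_C = 1 − X; n_A = X; n_B = X.
Total moles n_T = 1 + X.
y_i = n_i/n_T, p_i = y_i·P. K = p_A p_B / (p_C).
Setting this equal to 0.139 atm and taking the physical root (0 < X < 1) gives X = 0.146.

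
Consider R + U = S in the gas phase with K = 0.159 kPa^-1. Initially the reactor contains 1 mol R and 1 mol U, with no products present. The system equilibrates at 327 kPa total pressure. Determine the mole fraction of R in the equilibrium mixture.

Take 1 mol R as basis and let X be its fractional conversion, so ξ = X.
Moles: n_R = 1 − X; n_U = 1 − X; n_S = X.
Total moles n_T = 2 − X.
Mole fractions y_i = n_i/n_T; K = p_S / (p_R p_U) with p_i = y_i·P.
Equating to 0.159 kPa^-1 and solving on 0 < X < 1: X = 0.863.
Then n_R = 0.137, n_T = 1.14, so y_R = 0.121.

y_R = 0.121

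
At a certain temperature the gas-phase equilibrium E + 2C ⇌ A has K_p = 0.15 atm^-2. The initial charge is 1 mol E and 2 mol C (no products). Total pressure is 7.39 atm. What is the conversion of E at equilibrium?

X = 0.611

Let X = conversion of E (basis 1 mol E); extent of reaction ξ = X.
Species balance: n_E = 1 − X; n_C = 2 − 2X; n_A = X.
Total moles n_T = 3 − 2X.
Mole fractions y_i = n_i/n_T; K_p = p_A / (p_E p_C^2) with p_i = y_i·P.
Substituting and setting equal to 0.15 atm^-2 gives a polynomial in X; the root in (0,1) is X = 0.611.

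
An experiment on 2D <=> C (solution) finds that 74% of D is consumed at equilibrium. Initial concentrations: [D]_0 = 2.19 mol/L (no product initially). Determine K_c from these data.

K_c = 2.5 L/mol

Let X = conversion of D.
Concentrations: [D] = 2.19 − 2.19X; [C] = 1.09X.
At X = 0.74: [D] = 0.569, [C] = 0.81.
K_c = [C] / ([D]^2) = 2.5 L/mol.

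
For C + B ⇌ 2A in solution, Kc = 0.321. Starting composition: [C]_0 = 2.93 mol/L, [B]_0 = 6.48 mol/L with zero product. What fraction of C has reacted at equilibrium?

Let X = conversion of C; extent ξ = 2.93·X mol/L.
Concentrations: [C] = 2.93 − 2.93X; [B] = 6.48 − 2.93X; [A] = 5.86X.
Kc = [A]^2 / ([C] [B]).
This equals 0.321 at X = 0.321 (the root in 0 < X < 1).

X = 0.321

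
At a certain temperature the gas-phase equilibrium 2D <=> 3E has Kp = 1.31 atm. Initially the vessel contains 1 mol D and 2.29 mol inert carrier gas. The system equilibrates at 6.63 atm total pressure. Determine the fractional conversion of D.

X = 0.413

Basis: 1 mol D initially; let X = conversion of D. Extent ξ = 0.5X.
Species balance: n_D = 1 − X; n_E = 1.5X; n_I = 2.29 (inert).
Total moles n_T = 3.29 + 0.5X.
With p_i = (n_i/n_T)P, Kp = p_E^3 / (p_D^2).
Setting this equal to 1.31 atm and taking the physical root (0 < X < 1) gives X = 0.413.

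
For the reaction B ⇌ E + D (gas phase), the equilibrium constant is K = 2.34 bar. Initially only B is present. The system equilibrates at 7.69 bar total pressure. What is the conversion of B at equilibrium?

Take 1 mol B as basis and let X be its fractional conversion, so ξ = X.
Moles: n_B = 1 − X; n_E = X; n_D = X.
n_T = Σnᵢ = 1 + X.
y_i = n_i/n_T, p_i = y_i·P. K = p_E p_D / (p_B).
Substituting and setting equal to 2.34 bar gives a polynomial in X; the root in (0,1) is X = 0.483.

X = 0.483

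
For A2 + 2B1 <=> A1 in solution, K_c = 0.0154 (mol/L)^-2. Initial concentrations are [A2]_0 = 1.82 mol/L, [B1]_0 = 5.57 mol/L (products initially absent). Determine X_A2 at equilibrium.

Let X = conversion of A2; extent ξ = 1.82·X mol/L.
Concentrations: [A2] = 1.82 − 1.82X; [B1] = 5.57 − 3.64X; [A1] = 1.82X.
K_c = [A1] / ([A2] [B1]^2).
Solving K_c = 0.0154 for X ∈ (0,1): X = 0.250.

X = 0.250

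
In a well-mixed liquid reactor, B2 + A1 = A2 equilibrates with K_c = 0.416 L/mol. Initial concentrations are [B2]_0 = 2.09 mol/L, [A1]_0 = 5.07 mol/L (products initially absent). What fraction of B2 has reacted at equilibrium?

X = 0.612

Let X = conversion of B2; extent ξ = 2.09·X mol/L.
Concentrations: [B2] = 2.09 − 2.09X; [A1] = 5.07 − 2.09X; [A2] = 2.09X.
K_c = [A2] / ([B2] [A1]).
Solving K_c = 0.416 for X ∈ (0,1): X = 0.612.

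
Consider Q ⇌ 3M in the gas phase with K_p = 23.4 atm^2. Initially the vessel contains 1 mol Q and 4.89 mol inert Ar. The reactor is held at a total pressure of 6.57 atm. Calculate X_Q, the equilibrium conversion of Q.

X = 0.690

Let X = conversion of Q (basis 1 mol Q); extent of reaction ξ = X.
Species balance: n_Q = 1 − X; n_M = 3X; n_I = 4.89 (inert).
Total moles n_T = 5.89 + 2X.
With p_i = (n_i/n_T)P, K_p = p_M^3 / (p_Q).
Equating to 23.4 atm^2 and solving on 0 < X < 1: X = 0.690.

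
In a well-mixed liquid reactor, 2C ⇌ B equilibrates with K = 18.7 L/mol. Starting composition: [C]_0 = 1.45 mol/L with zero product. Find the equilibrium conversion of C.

X = 0.873

Let X = conversion of C; extent ξ = 1.45X/2 mol/L.
Concentrations: [C] = 1.45 − 1.45X; [B] = 0.725X.
K = [B] / ([C]^2).
Equating to 18.7 L/mol: the physical root is X = 0.873.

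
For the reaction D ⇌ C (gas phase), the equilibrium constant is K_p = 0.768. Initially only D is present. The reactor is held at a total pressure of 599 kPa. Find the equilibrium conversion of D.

X = 0.434

Let X = conversion of D (basis 1 mol D); extent of reaction ξ = X.
Moles: n_D = 1 − X; n_C = X.
Total moles n_T = 1 (Δν = 0, constant).
Mole fractions y_i = n_i/n_T; K_p = p_C / (p_D) with p_i = y_i·P.
Setting this equal to 0.768 and taking the physical root (0 < X < 1) gives X = 0.434.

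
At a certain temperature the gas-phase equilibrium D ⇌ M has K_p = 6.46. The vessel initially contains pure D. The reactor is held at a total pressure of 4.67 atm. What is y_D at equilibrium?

Take 1 mol D as basis and let X be its fractional conversion, so ξ = X.
Mole table: n_D = 1 − X; n_M = X.
Total moles n_T = 1 (Δν = 0, constant).
Mole fractions y_i = n_i/n_T; K_p = p_M / (p_D) with p_i = y_i·P.
This yields a degree-1 equation in X; solving on (0,1), X = 0.866.
Then n_D = 0.134, n_T = 1, so y_D = 0.134.

y_D = 0.134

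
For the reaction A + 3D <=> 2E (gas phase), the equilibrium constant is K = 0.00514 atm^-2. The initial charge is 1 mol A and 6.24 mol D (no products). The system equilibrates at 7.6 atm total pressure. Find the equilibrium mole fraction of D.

Basis: 1 mol A initially; let X = conversion of A. Extent ξ = X.
At extent ξ: n_A = 1 − X; n_D = 6.24 − 3X; n_E = 2X.
n_T = Σnᵢ = 7.24 − 2X.
Mole fractions y_i = n_i/n_T; K = p_E^2 / (p_A p_D^3) with p_i = y_i·P.
Substituting and setting equal to 0.00514 atm^-2 gives a polynomial in X; the root in (0,1) is X = 0.381.
Then n_D = 5.1, n_T = 6.48, so y_D = 0.787.

y_D = 0.787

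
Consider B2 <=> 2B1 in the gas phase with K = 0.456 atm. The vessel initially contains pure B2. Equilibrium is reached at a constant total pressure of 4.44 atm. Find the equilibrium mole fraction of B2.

y_B2 = 0.727

Basis: 1 mol B2 initially; let X = conversion of B2. Extent ξ = X.
At extent ξ: n_B2 = 1 − X; n_B1 = 2X.
Summing: n_T = 1 + X.
With p_i = (n_i/n_T)P, K = p_B1^2 / (p_B2).
Setting this equal to 0.456 atm and taking the physical root (0 < X < 1) gives X = 0.158.
Then n_B2 = 0.842, n_T = 1.16, so y_B2 = 0.727.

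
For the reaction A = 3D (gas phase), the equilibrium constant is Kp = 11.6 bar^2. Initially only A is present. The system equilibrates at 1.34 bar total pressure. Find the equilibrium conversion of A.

X = 0.731

Take 1 mol A as basis and let X be its fractional conversion, so ξ = X.
At extent ξ: n_A = 1 − X; n_D = 3X.
Summing: n_T = 1 + 2X.
y_i = n_i/n_T, p_i = y_i·P. Kp = p_D^3 / (p_A).
This yields a degree-3 equation in X; solving on (0,1), X = 0.731.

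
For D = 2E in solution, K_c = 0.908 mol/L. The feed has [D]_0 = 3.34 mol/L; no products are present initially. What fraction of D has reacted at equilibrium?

Let X = conversion of D; extent ξ = 3.34·X mol/L.
Concentrations: [D] = 3.34 − 3.34X; [E] = 6.68X.
K_c = [E]^2 / ([D]).
Solving K_c = 0.908 for X ∈ (0,1): X = 0.229.

X = 0.229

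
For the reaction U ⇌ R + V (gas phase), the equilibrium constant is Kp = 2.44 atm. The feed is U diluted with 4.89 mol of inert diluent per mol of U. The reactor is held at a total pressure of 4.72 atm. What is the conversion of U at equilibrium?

Let X = conversion of U (basis 1 mol U); extent of reaction ξ = X.
Species balance: n_U = 1 − X; n_R = X; n_V = X; n_I = 4.89 (inert).
n_T = Σnᵢ = 5.89 + X.
Mole fractions y_i = n_i/n_T; Kp = p_R p_V / (p_U) with p_i = y_i·P.
This yields a degree-2 equation in X; solving on (0,1), X = 0.810.

X = 0.810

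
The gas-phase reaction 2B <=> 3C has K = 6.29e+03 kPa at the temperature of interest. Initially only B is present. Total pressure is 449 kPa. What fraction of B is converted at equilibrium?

X = 0.735

Let X = conversion of B (basis 1 mol B); extent of reaction ξ = 0.5X.
At extent ξ: n_B = 1 − X; n_C = 1.5X.
Total moles n_T = 1 + 0.5X.
Mole fractions y_i = n_i/n_T; K = p_C^3 / (p_B^2) with p_i = y_i·P.
Substituting and setting equal to 6.29e+03 kPa gives a polynomial in X; the root in (0,1) is X = 0.735.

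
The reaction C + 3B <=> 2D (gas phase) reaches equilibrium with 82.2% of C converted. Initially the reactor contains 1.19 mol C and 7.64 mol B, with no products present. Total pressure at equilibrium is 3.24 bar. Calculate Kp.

Kp = 0.781 bar^-2

Let X = conversion of C (basis 1.19 mol C); extent of reaction ξ = 1.19X.
Mole table: n_C = 1.19 − 1.19X; n_B = 7.64 − 3.57X; n_D = 2.38X.
n_T = Σnᵢ = 8.83 − 2.38X.
At X = 0.822: n_C = 0.212, n_B = 4.71, n_D = 1.96, n_T = 6.87.
p_i = (n_i/n_T)·P. Kp = p_D^2 / (p_C p_B^3) = 0.781 bar^-2.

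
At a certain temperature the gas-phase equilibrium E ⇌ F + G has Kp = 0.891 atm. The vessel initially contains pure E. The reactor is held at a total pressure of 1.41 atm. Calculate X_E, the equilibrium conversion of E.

Basis: 1 mol E initially; let X = conversion of E. Extent ξ = X.
At extent ξ: n_E = 1 − X; n_F = X; n_G = X.
n_T = Σnᵢ = 1 + X.
y_i = n_i/n_T, p_i = y_i·P. Kp = p_F p_G / (p_E).
This yields a degree-2 equation in X; solving on (0,1), X = 0.622.

X = 0.622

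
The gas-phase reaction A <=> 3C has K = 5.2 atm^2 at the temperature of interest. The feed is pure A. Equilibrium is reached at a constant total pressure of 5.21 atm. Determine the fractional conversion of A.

Let X = conversion of A (basis 1 mol A); extent of reaction ξ = X.
Moles: n_A = 1 − X; n_C = 3X.
Total moles n_T = 1 + 2X.
Mole fractions y_i = n_i/n_T; K = p_C^3 / (p_A) with p_i = y_i·P.
Setting this equal to 5.2 atm^2 and taking the physical root (0 < X < 1) gives X = 0.226.

X = 0.226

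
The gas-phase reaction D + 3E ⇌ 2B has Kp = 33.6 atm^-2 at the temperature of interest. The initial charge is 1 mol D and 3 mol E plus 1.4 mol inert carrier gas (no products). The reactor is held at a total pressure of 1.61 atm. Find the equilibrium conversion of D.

Let X = conversion of D (basis 1 mol D); extent of reaction ξ = X.
Moles: n_D = 1 − X; n_E = 3 − 3X; n_B = 2X; n_I = 1.4 (inert).
n_T = Σnᵢ = 5.4 − 2X.
With p_i = (n_i/n_T)P, Kp = p_B^2 / (p_D p_E^3).
This yields a degree-4 equation in X; solving on (0,1), X = 0.666.

X = 0.666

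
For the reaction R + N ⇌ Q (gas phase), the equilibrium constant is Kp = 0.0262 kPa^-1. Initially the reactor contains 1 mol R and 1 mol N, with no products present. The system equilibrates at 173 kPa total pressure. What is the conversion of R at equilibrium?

Take 1 mol R as basis and let X be its fractional conversion, so ξ = X.
Moles: n_R = 1 − X; n_N = 1 − X; n_Q = X.
n_T = Σnᵢ = 2 − X.
Mole fractions y_i = n_i/n_T; Kp = p_Q / (p_R p_N) with p_i = y_i·P.
Setting this equal to 0.0262 kPa^-1 and taking the physical root (0 < X < 1) gives X = 0.575.

X = 0.575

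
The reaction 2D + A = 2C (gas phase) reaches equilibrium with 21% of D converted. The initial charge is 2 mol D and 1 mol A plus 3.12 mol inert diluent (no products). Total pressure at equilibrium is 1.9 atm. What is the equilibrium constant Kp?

Kp = 0.278 atm^-1

Let X = conversion of D (basis 2 mol D); extent of reaction ξ = X.
Moles: n_D = 2 − 2X; n_A = 1 − X; n_C = 2X; n_I = 3.12 (inert).
n_T = Σnᵢ = 6.12 − X.
At X = 0.21: n_D = 1.58, n_A = 0.79, n_C = 0.42, n_T = 5.91.
p_i = (n_i/n_T)·P. Kp = p_C^2 / (p_D^2 p_A) = 0.278 atm^-1.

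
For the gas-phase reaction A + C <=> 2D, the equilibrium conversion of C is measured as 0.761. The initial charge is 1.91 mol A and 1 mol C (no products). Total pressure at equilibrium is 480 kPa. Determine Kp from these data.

Take 1 mol C as basis and let X be its fractional conversion, so ξ = X.
At extent ξ: n_A = 1.91 − X; n_C = 1 − X; n_D = 2X.
Total moles n_T = 2.91 (Δν = 0, constant).
At X = 0.761: n_A = 1.15, n_C = 0.239, n_D = 1.52, n_T = 2.91.
p_i = (n_i/n_T)·P. Kp = p_D^2 / (p_A p_C) = 8.44.

Kp = 8.44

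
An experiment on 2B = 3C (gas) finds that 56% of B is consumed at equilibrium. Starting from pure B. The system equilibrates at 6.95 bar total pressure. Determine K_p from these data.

Let X = conversion of B (basis 1 mol B); extent of reaction ξ = 0.5X.
At extent ξ: n_B = 1 − X; n_C = 1.5X.
Summing: n_T = 1 + 0.5X.
At X = 0.56: n_B = 0.44, n_C = 0.84, n_T = 1.28.
p_i = (n_i/n_T)·P. K_p = p_C^3 / (p_B^2) = 16.6 bar.

K_p = 16.6 bar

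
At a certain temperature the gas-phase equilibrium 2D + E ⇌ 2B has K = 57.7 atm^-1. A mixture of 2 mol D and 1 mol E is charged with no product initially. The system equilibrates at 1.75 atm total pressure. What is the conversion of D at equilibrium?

X = 0.765

Let X = conversion of D (basis 2 mol D); extent of reaction ξ = X.
Mole table: n_D = 2 − 2X; n_E = 1 − X; n_B = 2X.
Summing: n_T = 3 − X.
y_i = n_i/n_T, p_i = y_i·P. K = p_B^2 / (p_D^2 p_E).
Setting this equal to 57.7 atm^-1 and taking the physical root (0 < X < 1) gives X = 0.765.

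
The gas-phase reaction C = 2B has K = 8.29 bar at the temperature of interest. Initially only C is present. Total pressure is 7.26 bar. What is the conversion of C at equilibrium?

X = 0.471

Take 1 mol C as basis and let X be its fractional conversion, so ξ = X.
At extent ξ: n_C = 1 − X; n_B = 2X.
n_T = Σnᵢ = 1 + X.
Mole fractions y_i = n_i/n_T; K = p_B^2 / (p_C) with p_i = y_i·P.
Equating to 8.29 bar and solving on 0 < X < 1: X = 0.471.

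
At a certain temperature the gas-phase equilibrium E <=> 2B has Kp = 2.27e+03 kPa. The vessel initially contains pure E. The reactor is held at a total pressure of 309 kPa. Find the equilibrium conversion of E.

Let X = conversion of E (basis 1 mol E); extent of reaction ξ = X.
Mole table: n_E = 1 − X; n_B = 2X.
n_T = Σnᵢ = 1 + X.
Mole fractions y_i = n_i/n_T; Kp = p_B^2 / (p_E) with p_i = y_i·P.
This yields a degree-2 equation in X; solving on (0,1), X = 0.805.

X = 0.805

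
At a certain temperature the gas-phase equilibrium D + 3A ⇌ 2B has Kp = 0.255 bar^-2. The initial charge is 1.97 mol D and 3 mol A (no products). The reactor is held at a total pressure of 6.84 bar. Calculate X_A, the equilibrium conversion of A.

X = 0.630

Take 3 mol A as basis and let X be its fractional conversion, so ξ = X.
Mole table: n_D = 1.97 − X; n_A = 3 − 3X; n_B = 2X.
Summing: n_T = 4.97 − 2X.
y_i = n_i/n_T, p_i = y_i·P. Kp = p_B^2 / (p_D p_A^3).
Equating to 0.255 bar^-2 and solving on 0 < X < 1: X = 0.630.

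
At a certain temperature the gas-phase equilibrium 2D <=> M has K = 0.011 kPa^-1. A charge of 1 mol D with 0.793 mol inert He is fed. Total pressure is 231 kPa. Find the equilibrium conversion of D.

Basis: 1 mol D initially; let X = conversion of D. Extent ξ = 0.5X.
At extent ξ: n_D = 1 − X; n_M = 0.5X; n_I = 0.793 (inert).
Summing: n_T = 1.79 − 0.5X.
With p_i = (n_i/n_T)P, K = p_M / (p_D^2).
This yields a degree-2 equation in X; solving on (0,1), X = 0.585.

X = 0.585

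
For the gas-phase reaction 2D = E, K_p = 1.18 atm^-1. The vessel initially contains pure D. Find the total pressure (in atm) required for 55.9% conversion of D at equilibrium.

P = 0.878 atm

Basis: 1 mol D initially; let X = conversion of D. Extent ξ = 0.5X.
At extent ξ: n_D = 1 − X; n_E = 0.5X.
Summing: n_T = 1 − 0.5X.
K_p = p_E / (p_D^2) with p_i = (n_i/n_T)·P.
At X = 0.559: the mole-fraction product g(X) = Π y_i^ν_i = 1.035. Since K_p = g(X)·P^{-1}, P = (g/K_p)^(1/1) = (1.035/1.18)^(1/1) = 0.878 atm.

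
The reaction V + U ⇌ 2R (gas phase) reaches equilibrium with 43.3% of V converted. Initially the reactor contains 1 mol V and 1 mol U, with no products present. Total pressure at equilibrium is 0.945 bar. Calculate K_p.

Basis: 1 mol V initially; let X = conversion of V. Extent ξ = X.
Moles: n_V = 1 − X; n_U = 1 − X; n_R = 2X.
Since Δν = 0, n_T = 2 throughout.
At X = 0.433: n_V = 0.567, n_U = 0.567, n_R = 0.866, n_T = 2.
p_i = (n_i/n_T)·P. K_p = p_R^2 / (p_V p_U) = 2.33.

K_p = 2.33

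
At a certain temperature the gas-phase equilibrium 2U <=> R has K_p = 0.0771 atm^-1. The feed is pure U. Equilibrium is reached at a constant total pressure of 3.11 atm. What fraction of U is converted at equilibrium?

Let X = conversion of U (basis 1 mol U); extent of reaction ξ = 0.5X.
At extent ξ: n_U = 1 − X; n_R = 0.5X.
n_T = Σnᵢ = 1 − 0.5X.
y_i = n_i/n_T, p_i = y_i·P. K_p = p_R / (p_U^2).
This yields a degree-2 equation in X; solving on (0,1), X = 0.286.

X = 0.286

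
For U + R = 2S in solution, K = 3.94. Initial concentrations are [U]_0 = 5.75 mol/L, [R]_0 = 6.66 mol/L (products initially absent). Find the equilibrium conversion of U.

Let X = conversion of U; extent ξ = 5.75·X mol/L.
Concentrations: [U] = 5.75 − 5.75X; [R] = 6.66 − 5.75X; [S] = 11.5X.
K = [S]^2 / ([U] [R]).
This equals 3.94 at X = 0.535 (the root in 0 < X < 1).

X = 0.535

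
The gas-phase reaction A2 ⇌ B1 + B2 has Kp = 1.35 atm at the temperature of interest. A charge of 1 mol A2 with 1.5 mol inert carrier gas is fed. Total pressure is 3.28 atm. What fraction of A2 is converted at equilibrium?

Take 1 mol A2 as basis and let X be its fractional conversion, so ξ = X.
Mole table: n_A2 = 1 − X; n_B1 = X; n_B2 = X; n_I = 1.5 (inert).
Summing: n_T = 2.5 + X.
With p_i = (n_i/n_T)P, Kp = p_B1 p_B2 / (p_A2).
Substituting and setting equal to 1.35 atm gives a polynomial in X; the root in (0,1) is X = 0.663.

X = 0.663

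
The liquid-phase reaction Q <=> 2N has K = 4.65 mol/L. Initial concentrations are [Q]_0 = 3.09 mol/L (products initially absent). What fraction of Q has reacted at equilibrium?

Let X = conversion of Q; extent ξ = 3.09·X mol/L.
Concentrations: [Q] = 3.09 − 3.09X; [N] = 6.18X.
K = [N]^2 / ([Q]).
Equating to 4.65 mol/L: the physical root is X = 0.453.

X = 0.453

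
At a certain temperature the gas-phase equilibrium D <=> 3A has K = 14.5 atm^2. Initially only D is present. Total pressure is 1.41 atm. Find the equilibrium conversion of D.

Basis: 1 mol D initially; let X = conversion of D. Extent ξ = X.
At extent ξ: n_D = 1 − X; n_A = 3X.
Total moles n_T = 1 + 2X.
y_i = n_i/n_T, p_i = y_i·P. K = p_A^3 / (p_D).
Setting this equal to 14.5 atm^2 and taking the physical root (0 < X < 1) gives X = 0.750.

X = 0.750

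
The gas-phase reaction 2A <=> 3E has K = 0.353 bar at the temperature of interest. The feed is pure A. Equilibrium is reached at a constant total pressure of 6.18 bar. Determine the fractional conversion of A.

Basis: 1 mol A initially; let X = conversion of A. Extent ξ = 0.5X.
Species balance: n_A = 1 − X; n_E = 1.5X.
Summing: n_T = 1 + 0.5X.
y_i = n_i/n_T, p_i = y_i·P. K = p_E^3 / (p_A^2).
This yields a degree-3 equation in X; solving on (0,1), X = 0.225.

X = 0.225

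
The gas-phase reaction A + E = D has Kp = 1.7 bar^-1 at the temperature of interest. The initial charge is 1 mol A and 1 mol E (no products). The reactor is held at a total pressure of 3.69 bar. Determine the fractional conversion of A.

Basis: 1 mol A initially; let X = conversion of A. Extent ξ = X.
Mole table: n_A = 1 − X; n_E = 1 − X; n_D = X.
n_T = Σnᵢ = 2 − X.
With p_i = (n_i/n_T)P, Kp = p_D / (p_A p_E).
Equating to 1.7 bar^-1 and solving on 0 < X < 1: X = 0.629.

X = 0.629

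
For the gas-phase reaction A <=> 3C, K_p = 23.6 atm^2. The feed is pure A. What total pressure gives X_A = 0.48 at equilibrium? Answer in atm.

Take 1 mol A as basis and let X be its fractional conversion, so ξ = X.
Mole table: n_A = 1 − X; n_C = 3X.
Total moles n_T = 1 + 2X.
K_p = p_C^3 / (p_A) with p_i = (n_i/n_T)·P.
At X = 0.48: the mole-fraction product g(X) = Π y_i^ν_i = 1.495. Since K_p = g(X)·P^{2}, P = (K_p/g)^(1/2) = (23.6/1.495)^(1/2) = 3.97 atm.

P = 3.97 atm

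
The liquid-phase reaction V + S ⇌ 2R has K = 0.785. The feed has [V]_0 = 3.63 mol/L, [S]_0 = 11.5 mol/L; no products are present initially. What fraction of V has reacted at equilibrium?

Let X = conversion of V; extent ξ = 3.63·X mol/L.
Concentrations: [V] = 3.63 − 3.63X; [S] = 11.5 − 3.63X; [R] = 7.26X.
K = [R]^2 / ([V] [S]).
Setting equal to 0.785 and solving for X on (0,1) gives X = 0.507.

X = 0.507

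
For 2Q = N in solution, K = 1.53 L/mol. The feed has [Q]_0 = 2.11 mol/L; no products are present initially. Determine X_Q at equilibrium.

Let X = conversion of Q; extent ξ = 2.11X/2 mol/L.
Concentrations: [Q] = 2.11 − 2.11X; [N] = 1.05X.
K = [N] / ([Q]^2).
Setting equal to 1.53 and solving for X on (0,1) gives X = 0.676.

X = 0.676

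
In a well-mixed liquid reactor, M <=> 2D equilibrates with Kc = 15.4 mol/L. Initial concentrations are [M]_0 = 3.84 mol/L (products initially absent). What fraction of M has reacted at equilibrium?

Let X = conversion of M; extent ξ = 3.84·X mol/L.
Concentrations: [M] = 3.84 − 3.84X; [D] = 7.68X.
Kc = [D]^2 / ([M]).
Solving Kc = 15.4 for X ∈ (0,1): X = 0.618.

X = 0.618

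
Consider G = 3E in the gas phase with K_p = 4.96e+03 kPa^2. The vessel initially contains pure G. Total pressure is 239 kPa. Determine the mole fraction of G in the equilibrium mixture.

Basis: 1 mol G initially; let X = conversion of G. Extent ξ = X.
At extent ξ: n_G = 1 − X; n_E = 3X.
n_T = Σnᵢ = 1 + 2X.
Mole fractions y_i = n_i/n_T; K_p = p_E^3 / (p_G) with p_i = y_i·P.
Equating to 4.96e+03 kPa^2 and solving on 0 < X < 1: X = 0.168.
Then n_G = 0.832, n_T = 1.34, so y_G = 0.622.

y_G = 0.622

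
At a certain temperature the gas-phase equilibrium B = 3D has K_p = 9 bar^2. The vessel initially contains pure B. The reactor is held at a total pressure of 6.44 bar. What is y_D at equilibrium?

Basis: 1 mol B initially; let X = conversion of B. Extent ξ = X.
Mole table: n_B = 1 − X; n_D = 3X.
Summing: n_T = 1 + 2X.
y_i = n_i/n_T, p_i = y_i·P. K_p = p_D^3 / (p_B).
Setting this equal to 9 bar^2 and taking the physical root (0 < X < 1) gives X = 0.237.
Then n_D = 0.711, n_T = 1.47, so y_D = 0.482.

y_D = 0.482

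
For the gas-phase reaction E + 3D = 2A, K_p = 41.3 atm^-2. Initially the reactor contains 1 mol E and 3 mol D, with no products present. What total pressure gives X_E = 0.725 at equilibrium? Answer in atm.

Take 1 mol E as basis and let X be its fractional conversion, so ξ = X.
Moles: n_E = 1 − X; n_D = 3 − 3X; n_A = 2X.
Summing: n_T = 4 − 2X.
K_p = p_A^2 / (p_E p_D^3) with p_i = (n_i/n_T)·P.
At X = 0.725: the mole-fraction product g(X) = Π y_i^ν_i = 88.54. Since K_p = g(X)·P^{-2}, P = (g/K_p)^(1/2) = (88.54/41.3)^(1/2) = 1.46 atm.

P = 1.46 atm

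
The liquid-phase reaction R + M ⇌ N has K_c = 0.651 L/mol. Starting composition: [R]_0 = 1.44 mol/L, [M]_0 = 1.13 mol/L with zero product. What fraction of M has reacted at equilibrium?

Let X = conversion of M; extent ξ = 1.13·X mol/L.
Concentrations: [R] = 1.44 − 1.13X; [M] = 1.13 − 1.13X; [N] = 1.13X.
K_c = [N] / ([R] [M]).
Setting equal to 0.651 and solving for X on (0,1) gives X = 0.393.

X = 0.393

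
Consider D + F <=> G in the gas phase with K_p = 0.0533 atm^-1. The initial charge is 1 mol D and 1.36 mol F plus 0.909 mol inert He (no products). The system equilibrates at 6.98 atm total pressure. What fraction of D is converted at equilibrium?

Take 1 mol D as basis and let X be its fractional conversion, so ξ = X.
At extent ξ: n_D = 1 − X; n_F = 1.36 − X; n_G = X; n_I = 0.909 (inert).
Total moles n_T = 3.27 − X.
With p_i = (n_i/n_T)P, K_p = p_G / (p_D p_F).
Equating to 0.0533 atm^-1 and solving on 0 < X < 1: X = 0.127.

X = 0.127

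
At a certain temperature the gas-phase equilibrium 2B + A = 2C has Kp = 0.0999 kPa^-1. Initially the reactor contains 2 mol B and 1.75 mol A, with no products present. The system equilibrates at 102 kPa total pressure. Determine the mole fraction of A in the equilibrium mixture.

y_A = 0.354

Basis: 2 mol B initially; let X = conversion of B. Extent ξ = X.
Mole table: n_B = 2 − 2X; n_A = 1.75 − X; n_C = 2X.
n_T = Σnᵢ = 3.75 − X.
Mole fractions y_i = n_i/n_T; Kp = p_C^2 / (p_B^2 p_A) with p_i = y_i·P.
Substituting and setting equal to 0.0999 kPa^-1 gives a polynomial in X; the root in (0,1) is X = 0.655.
Then n_A = 1.09, n_T = 3.09, so y_A = 0.354.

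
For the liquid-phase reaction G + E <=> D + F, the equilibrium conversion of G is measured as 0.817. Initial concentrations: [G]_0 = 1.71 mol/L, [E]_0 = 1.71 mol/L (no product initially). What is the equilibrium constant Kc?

Kc = 19.9

Let X = conversion of G.
Concentrations: [G] = 1.71 − 1.71X; [E] = 1.71 − 1.71X; [D] = 1.71X; [F] = 1.71X.
At X = 0.817: [G] = 0.313, [E] = 0.313, [D] = 1.4, [F] = 1.4.
Kc = [D] [F] / ([G] [E]) = 19.9.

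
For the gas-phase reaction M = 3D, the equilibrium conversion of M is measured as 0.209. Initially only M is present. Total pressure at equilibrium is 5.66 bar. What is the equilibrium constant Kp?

Take 1 mol M as basis and let X be its fractional conversion, so ξ = X.
Species balance: n_M = 1 − X; n_D = 3X.
Total moles n_T = 1 + 2X.
At X = 0.209: n_M = 0.791, n_D = 0.627, n_T = 1.42.
p_i = (n_i/n_T)·P. Kp = p_D^3 / (p_M) = 4.96 bar^2.

Kp = 4.96 bar^2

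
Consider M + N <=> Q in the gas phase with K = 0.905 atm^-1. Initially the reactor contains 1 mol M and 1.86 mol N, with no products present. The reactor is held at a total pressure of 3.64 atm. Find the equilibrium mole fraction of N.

Take 1 mol M as basis and let X be its fractional conversion, so ξ = X.
Moles: n_M = 1 − X; n_N = 1.86 − X; n_Q = X.
Summing: n_T = 2.86 − X.
y_i = n_i/n_T, p_i = y_i·P. K = p_Q / (p_M p_N).
Substituting and setting equal to 0.905 atm^-1 gives a polynomial in X; the root in (0,1) is X = 0.644.
Then n_N = 1.22, n_T = 2.22, so y_N = 0.549.

y_N = 0.549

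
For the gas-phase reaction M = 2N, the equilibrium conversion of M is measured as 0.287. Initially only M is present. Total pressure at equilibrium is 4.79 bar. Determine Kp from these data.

Kp = 1.72 bar

Let X = conversion of M (basis 1 mol M); extent of reaction ξ = X.
At extent ξ: n_M = 1 − X; n_N = 2X.
Summing: n_T = 1 + X.
At X = 0.287: n_M = 0.713, n_N = 0.574, n_T = 1.29.
p_i = (n_i/n_T)·P. Kp = p_N^2 / (p_M) = 1.72 bar.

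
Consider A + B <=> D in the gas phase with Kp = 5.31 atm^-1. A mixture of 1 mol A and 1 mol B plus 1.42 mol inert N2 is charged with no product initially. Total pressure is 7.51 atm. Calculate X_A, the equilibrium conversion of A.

X = 0.773

Basis: 1 mol A initially; let X = conversion of A. Extent ξ = X.
Moles: n_A = 1 − X; n_B = 1 − X; n_D = X; n_I = 1.42 (inert).
Total moles n_T = 3.42 − X.
y_i = n_i/n_T, p_i = y_i·P. Kp = p_D / (p_A p_B).
Substituting and setting equal to 5.31 atm^-1 gives a polynomial in X; the root in (0,1) is X = 0.773.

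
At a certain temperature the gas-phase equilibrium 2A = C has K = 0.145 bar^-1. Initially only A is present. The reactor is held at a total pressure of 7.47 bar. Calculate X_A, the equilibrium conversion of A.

Let X = conversion of A (basis 1 mol A); extent of reaction ξ = 0.5X.
Moles: n_A = 1 − X; n_C = 0.5X.
Total moles n_T = 1 − 0.5X.
With p_i = (n_i/n_T)P, K = p_C / (p_A^2).
Equating to 0.145 bar^-1 and solving on 0 < X < 1: X = 0.567.

X = 0.567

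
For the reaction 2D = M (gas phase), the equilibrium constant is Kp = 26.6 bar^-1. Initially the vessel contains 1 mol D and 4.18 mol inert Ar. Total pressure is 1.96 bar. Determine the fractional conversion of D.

X = 0.808

Take 1 mol D as basis and let X be its fractional conversion, so ξ = 0.5X.
Species balance: n_D = 1 − X; n_M = 0.5X; n_I = 4.18 (inert).
Total moles n_T = 5.18 − 0.5X.
y_i = n_i/n_T, p_i = y_i·P. Kp = p_M / (p_D^2).
Substituting and setting equal to 26.6 bar^-1 gives a polynomial in X; the root in (0,1) is X = 0.808.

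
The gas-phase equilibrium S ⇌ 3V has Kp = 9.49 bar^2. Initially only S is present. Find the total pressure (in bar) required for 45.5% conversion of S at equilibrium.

Take 1 mol S as basis and let X be its fractional conversion, so ξ = X.
Species balance: n_S = 1 − X; n_V = 3X.
Summing: n_T = 1 + 2X.
Kp = p_V^3 / (p_S) with p_i = (n_i/n_T)·P.
At X = 0.455: the mole-fraction product g(X) = Π y_i^ν_i = 1.279. Since Kp = g(X)·P^{2}, P = (Kp/g)^(1/2) = (9.49/1.279)^(1/2) = 2.72 bar.

P = 2.72 bar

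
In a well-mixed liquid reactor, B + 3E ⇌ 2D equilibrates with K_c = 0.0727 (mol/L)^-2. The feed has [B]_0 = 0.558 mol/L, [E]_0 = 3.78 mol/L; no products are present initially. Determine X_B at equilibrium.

X = 0.566

Let X = conversion of B; extent ξ = 0.558·X mol/L.
Concentrations: [B] = 0.558 − 0.558X; [E] = 3.78 − 1.67X; [D] = 1.12X.
K_c = [D]^2 / ([B] [E]^3).
Equating to 0.0727 (mol/L)^-2: the physical root is X = 0.566.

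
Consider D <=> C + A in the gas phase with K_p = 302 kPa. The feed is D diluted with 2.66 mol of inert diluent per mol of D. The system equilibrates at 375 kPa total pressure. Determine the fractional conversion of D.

X = 0.815

Take 1 mol D as basis and let X be its fractional conversion, so ξ = X.
Moles: n_D = 1 − X; n_C = X; n_A = X; n_I = 2.66 (inert).
n_T = Σnᵢ = 3.66 + X.
Mole fractions y_i = n_i/n_T; K_p = p_C p_A / (p_D) with p_i = y_i·P.
Equating to 302 kPa and solving on 0 < X < 1: X = 0.815.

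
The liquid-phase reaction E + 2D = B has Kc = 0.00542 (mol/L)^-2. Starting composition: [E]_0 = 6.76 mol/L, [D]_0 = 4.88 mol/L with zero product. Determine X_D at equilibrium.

Let X = conversion of D; extent ξ = 4.88X/2 mol/L.
Concentrations: [E] = 6.76 − 2.44X; [D] = 4.88 − 4.88X; [B] = 2.44X.
Kc = [B] / ([E] [D]^2).
Equating to 0.00542 (mol/L)^-2: the physical root is X = 0.208.

X = 0.208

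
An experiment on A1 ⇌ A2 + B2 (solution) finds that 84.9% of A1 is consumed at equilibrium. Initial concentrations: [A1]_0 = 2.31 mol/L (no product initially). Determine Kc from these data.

Let X = conversion of A1.
Concentrations: [A1] = 2.31 − 2.31X; [A2] = 2.31X; [B2] = 2.31X.
At X = 0.849: [A1] = 0.349, [A2] = 1.96, [B2] = 1.96.
Kc = [A2] [B2] / ([A1]) = 11 mol/L.

Kc = 11 mol/L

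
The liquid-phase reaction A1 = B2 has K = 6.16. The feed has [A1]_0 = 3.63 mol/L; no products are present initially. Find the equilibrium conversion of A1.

Let X = conversion of A1; extent ξ = 3.63·X mol/L.
Concentrations: [A1] = 3.63 − 3.63X; [B2] = 3.63X.
K = [B2] / ([A1]).
Setting equal to 6.16 and solving for X on (0,1) gives X = 0.860.

X = 0.860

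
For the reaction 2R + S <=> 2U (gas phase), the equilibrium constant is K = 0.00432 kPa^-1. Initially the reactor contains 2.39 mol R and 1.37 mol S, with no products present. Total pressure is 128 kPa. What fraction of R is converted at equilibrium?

Take 2.39 mol R as basis and let X be its fractional conversion, so ξ = 1.2X.
Moles: n_R = 2.39 − 2.39X; n_S = 1.37 − 1.2X; n_U = 2.39X.
Summing: n_T = 3.76 − 1.2X.
y_i = n_i/n_T, p_i = y_i·P. K = p_U^2 / (p_R^2 p_S).
This yields a degree-3 equation in X; solving on (0,1), X = 0.289.

X = 0.289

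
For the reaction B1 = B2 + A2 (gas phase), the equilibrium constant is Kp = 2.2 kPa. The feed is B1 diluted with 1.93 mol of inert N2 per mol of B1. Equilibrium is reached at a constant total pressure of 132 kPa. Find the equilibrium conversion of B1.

Let X = conversion of B1 (basis 1 mol B1); extent of reaction ξ = X.
Moles: n_B1 = 1 − X; n_B2 = X; n_A2 = X; n_I = 1.93 (inert).
n_T = Σnᵢ = 2.93 + X.
Mole fractions y_i = n_i/n_T; Kp = p_B2 p_A2 / (p_B1) with p_i = y_i·P.
This yields a degree-2 equation in X; solving on (0,1), X = 0.204.

X = 0.204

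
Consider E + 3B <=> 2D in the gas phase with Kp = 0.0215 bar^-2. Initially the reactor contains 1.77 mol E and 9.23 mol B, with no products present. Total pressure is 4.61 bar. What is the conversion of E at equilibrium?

X = 0.393

Take 1.77 mol E as basis and let X be its fractional conversion, so ξ = 1.77X.
Moles: n_E = 1.77 − 1.77X; n_B = 9.23 − 5.31X; n_D = 3.54X.
Summing: n_T = 11 − 3.54X.
With p_i = (n_i/n_T)P, Kp = p_D^2 / (p_E p_B^3).
Setting this equal to 0.0215 bar^-2 and taking the physical root (0 < X < 1) gives X = 0.393.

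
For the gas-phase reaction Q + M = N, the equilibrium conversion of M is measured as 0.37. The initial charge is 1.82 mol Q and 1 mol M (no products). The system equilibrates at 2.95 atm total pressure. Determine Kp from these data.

Take 1 mol M as basis and let X be its fractional conversion, so ξ = X.
Mole table: n_Q = 1.82 − X; n_M = 1 − X; n_N = X.
Total moles n_T = 2.82 − X.
At X = 0.37: n_Q = 1.45, n_M = 0.63, n_N = 0.37, n_T = 2.45.
p_i = (n_i/n_T)·P. Kp = p_N / (p_Q p_M) = 0.336 atm^-1.

Kp = 0.336 atm^-1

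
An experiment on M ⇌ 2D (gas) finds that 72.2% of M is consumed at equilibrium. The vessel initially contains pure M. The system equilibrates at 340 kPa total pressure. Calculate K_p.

K_p = 1.48e+03 kPa

Take 1 mol M as basis and let X be its fractional conversion, so ξ = X.
Species balance: n_M = 1 − X; n_D = 2X.
Total moles n_T = 1 + X.
At X = 0.722: n_M = 0.278, n_D = 1.44, n_T = 1.72.
p_i = (n_i/n_T)·P. K_p = p_D^2 / (p_M) = 1.48e+03 kPa.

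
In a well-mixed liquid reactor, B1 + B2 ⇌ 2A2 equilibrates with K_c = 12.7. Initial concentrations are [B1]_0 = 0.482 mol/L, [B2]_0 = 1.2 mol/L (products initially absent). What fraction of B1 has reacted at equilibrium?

Let X = conversion of B1; extent ξ = 0.482·X mol/L.
Concentrations: [B1] = 0.482 − 0.482X; [B2] = 1.2 − 0.482X; [A2] = 0.964X.
K_c = [A2]^2 / ([B1] [B2]).
Equating to 12.7: the physical root is X = 0.858.

X = 0.858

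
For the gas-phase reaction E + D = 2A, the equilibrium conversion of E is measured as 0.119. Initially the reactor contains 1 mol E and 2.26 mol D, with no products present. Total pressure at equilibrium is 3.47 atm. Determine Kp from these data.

Basis: 1 mol E initially; let X = conversion of E. Extent ξ = X.
Mole table: n_E = 1 − X; n_D = 2.26 − X; n_A = 2X.
n_T stays at 3.26 (no change in mole number).
At X = 0.119: n_E = 0.881, n_D = 2.14, n_A = 0.238, n_T = 3.26.
p_i = (n_i/n_T)·P. Kp = p_A^2 / (p_E p_D) = 0.03.

Kp = 0.03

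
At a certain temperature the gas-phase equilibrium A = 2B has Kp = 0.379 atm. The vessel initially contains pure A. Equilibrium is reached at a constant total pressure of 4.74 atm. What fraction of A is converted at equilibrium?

Let X = conversion of A (basis 1 mol A); extent of reaction ξ = X.
Moles: n_A = 1 − X; n_B = 2X.
n_T = Σnᵢ = 1 + X.
With p_i = (n_i/n_T)P, Kp = p_B^2 / (p_A).
Setting this equal to 0.379 atm and taking the physical root (0 < X < 1) gives X = 0.140.

X = 0.140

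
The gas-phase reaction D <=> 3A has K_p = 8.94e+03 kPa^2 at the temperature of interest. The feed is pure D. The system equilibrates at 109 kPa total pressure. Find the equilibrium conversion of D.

Let X = conversion of D (basis 1 mol D); extent of reaction ξ = X.
Mole table: n_D = 1 − X; n_A = 3X.
Total moles n_T = 1 + 2X.
With p_i = (n_i/n_T)P, K_p = p_A^3 / (p_D).
Setting this equal to 8.94e+03 kPa^2 and taking the physical root (0 < X < 1) gives X = 0.377.

X = 0.377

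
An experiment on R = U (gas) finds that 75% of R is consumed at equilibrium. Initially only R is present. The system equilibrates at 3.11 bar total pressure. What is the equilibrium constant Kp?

Kp = 3

Basis: 1 mol R initially; let X = conversion of R. Extent ξ = X.
Species balance: n_R = 1 − X; n_U = X.
Total moles n_T = 1 (Δν = 0, constant).
At X = 0.75: n_R = 0.25, n_U = 0.75, n_T = 1.
p_i = (n_i/n_T)·P. Kp = p_U / (p_R) = 3.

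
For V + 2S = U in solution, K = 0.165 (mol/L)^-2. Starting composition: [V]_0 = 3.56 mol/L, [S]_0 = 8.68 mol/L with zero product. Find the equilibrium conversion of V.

Let X = conversion of V; extent ξ = 3.56·X mol/L.
Concentrations: [V] = 3.56 − 3.56X; [S] = 8.68 − 7.12X; [U] = 3.56X.
K = [U] / ([V] [S]^2).
Solving K = 0.165 for X ∈ (0,1): X = 0.696.

X = 0.696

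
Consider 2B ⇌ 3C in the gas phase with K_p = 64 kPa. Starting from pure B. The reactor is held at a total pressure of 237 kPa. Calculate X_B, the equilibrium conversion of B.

Take 1 mol B as basis and let X be its fractional conversion, so ξ = 0.5X.
Mole table: n_B = 1 − X; n_C = 1.5X.
n_T = Σnᵢ = 1 + 0.5X.
Mole fractions y_i = n_i/n_T; K_p = p_C^3 / (p_B^2) with p_i = y_i·P.
Setting this equal to 64 kPa and taking the physical root (0 < X < 1) gives X = 0.343.

X = 0.343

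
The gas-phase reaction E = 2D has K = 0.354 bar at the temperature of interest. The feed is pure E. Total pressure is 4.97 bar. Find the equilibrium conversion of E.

X = 0.132

Let X = conversion of E (basis 1 mol E); extent of reaction ξ = X.
At extent ξ: n_E = 1 − X; n_D = 2X.
n_T = Σnᵢ = 1 + X.
y_i = n_i/n_T, p_i = y_i·P. K = p_D^2 / (p_E).
This yields a degree-2 equation in X; solving on (0,1), X = 0.132.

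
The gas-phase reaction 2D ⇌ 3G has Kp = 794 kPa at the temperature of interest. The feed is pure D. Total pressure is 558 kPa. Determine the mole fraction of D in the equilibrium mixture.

y_D = 0.395

Let X = conversion of D (basis 1 mol D); extent of reaction ξ = 0.5X.
Species balance: n_D = 1 − X; n_G = 1.5X.
n_T = Σnᵢ = 1 + 0.5X.
Mole fractions y_i = n_i/n_T; Kp = p_G^3 / (p_D^2) with p_i = y_i·P.
Setting this equal to 794 kPa and taking the physical root (0 < X < 1) gives X = 0.505.
Then n_D = 0.495, n_T = 1.25, so y_D = 0.395.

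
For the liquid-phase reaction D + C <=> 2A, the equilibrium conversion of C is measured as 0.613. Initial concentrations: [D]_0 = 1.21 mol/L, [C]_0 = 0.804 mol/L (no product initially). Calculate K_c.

Let X = conversion of C.
Concentrations: [D] = 1.21 − 0.804X; [C] = 0.804 − 0.804X; [A] = 1.61X.
At X = 0.613: [D] = 0.717, [C] = 0.311, [A] = 0.986.
K_c = [A]^2 / ([D] [C]) = 4.35.

K_c = 4.35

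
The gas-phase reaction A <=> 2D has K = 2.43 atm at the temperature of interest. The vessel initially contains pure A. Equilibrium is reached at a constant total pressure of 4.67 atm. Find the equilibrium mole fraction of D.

y_D = 0.507

Take 1 mol A as basis and let X be its fractional conversion, so ξ = X.
Species balance: n_A = 1 − X; n_D = 2X.
n_T = Σnᵢ = 1 + X.
With p_i = (n_i/n_T)P, K = p_D^2 / (p_A).
Equating to 2.43 atm and solving on 0 < X < 1: X = 0.339.
Then n_D = 0.679, n_T = 1.34, so y_D = 0.507.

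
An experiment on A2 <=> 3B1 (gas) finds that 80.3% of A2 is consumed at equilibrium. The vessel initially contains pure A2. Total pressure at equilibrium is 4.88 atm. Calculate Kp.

Kp = 249 atm^2

Let X = conversion of A2 (basis 1 mol A2); extent of reaction ξ = X.
At extent ξ: n_A2 = 1 − X; n_B1 = 3X.
Summing: n_T = 1 + 2X.
At X = 0.803: n_A2 = 0.197, n_B1 = 2.41, n_T = 2.61.
p_i = (n_i/n_T)·P. Kp = p_B1^3 / (p_A2) = 249 atm^2.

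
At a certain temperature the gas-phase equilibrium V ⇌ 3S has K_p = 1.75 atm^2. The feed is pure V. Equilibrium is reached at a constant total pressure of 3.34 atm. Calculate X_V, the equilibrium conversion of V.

X = 0.210

Basis: 1 mol V initially; let X = conversion of V. Extent ξ = X.
At extent ξ: n_V = 1 − X; n_S = 3X.
n_T = Σnᵢ = 1 + 2X.
Mole fractions y_i = n_i/n_T; K_p = p_S^3 / (p_V) with p_i = y_i·P.
Setting this equal to 1.75 atm^2 and taking the physical root (0 < X < 1) gives X = 0.210.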